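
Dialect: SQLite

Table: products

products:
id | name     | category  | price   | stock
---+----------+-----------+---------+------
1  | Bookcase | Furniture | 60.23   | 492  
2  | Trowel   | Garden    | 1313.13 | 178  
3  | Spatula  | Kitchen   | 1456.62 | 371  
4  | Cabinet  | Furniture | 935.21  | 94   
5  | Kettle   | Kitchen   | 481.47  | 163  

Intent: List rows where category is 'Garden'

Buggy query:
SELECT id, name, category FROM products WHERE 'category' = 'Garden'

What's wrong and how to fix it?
Bug: Single quotes denote string literals in SQL; the column name is being compared as a constant string

Fix: Remove the quotes around the column name (or use double quotes for an identifier)

Corrected query:
SELECT id, name, category FROM products WHERE category = 'Garden'

Result:
id | name   | category
---+--------+---------
2  | Trowel | Garden  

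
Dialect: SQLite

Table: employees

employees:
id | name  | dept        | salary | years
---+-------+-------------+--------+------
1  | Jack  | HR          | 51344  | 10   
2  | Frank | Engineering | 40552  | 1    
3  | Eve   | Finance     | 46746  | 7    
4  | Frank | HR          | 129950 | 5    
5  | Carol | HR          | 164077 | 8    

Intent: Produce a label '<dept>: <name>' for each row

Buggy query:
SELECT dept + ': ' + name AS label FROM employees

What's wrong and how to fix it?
Bug: SQLite uses || for string concatenation; + coerces text to numbers (yielding 0)

Fix: Use the || operator for string concatenation

Corrected query:
SELECT dept || ': ' || name AS label FROM employees

Result:
label             
------------------
HR: Jack          
Engineering: Frank
Finance: Eve      
HR: Frank         
HR: Carol         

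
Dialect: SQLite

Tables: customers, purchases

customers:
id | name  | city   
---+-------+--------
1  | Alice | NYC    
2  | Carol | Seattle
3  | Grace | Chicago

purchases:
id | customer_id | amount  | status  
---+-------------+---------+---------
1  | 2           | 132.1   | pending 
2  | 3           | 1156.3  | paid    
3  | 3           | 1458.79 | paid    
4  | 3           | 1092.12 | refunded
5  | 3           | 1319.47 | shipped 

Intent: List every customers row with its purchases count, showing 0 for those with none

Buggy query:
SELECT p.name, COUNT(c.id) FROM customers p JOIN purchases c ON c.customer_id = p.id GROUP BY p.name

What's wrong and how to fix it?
Bug: INNER JOIN drops customers rows that have no matching purchases rows

Fix: Use LEFT JOIN so parents without children still appear (COUNT(c.id) gives 0)

Corrected query:
SELECT p.name, COUNT(c.id) FROM customers p LEFT JOIN purchases c ON c.customer_id = p.id GROUP BY p.name

Result:
name  | COUNT(c.id)
------+------------
Alice | 0          
Carol | 1          
Grace | 4          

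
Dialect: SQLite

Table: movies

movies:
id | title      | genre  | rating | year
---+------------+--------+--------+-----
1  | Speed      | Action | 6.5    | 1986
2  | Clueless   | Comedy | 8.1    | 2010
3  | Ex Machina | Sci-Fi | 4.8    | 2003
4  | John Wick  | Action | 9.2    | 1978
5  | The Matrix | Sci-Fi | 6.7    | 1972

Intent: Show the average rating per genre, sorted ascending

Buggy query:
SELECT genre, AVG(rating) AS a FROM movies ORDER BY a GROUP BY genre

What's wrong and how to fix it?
Bug: ORDER BY appears before GROUP BY; SQL clause order requires GROUP BY first

Fix: Reorder: SELECT … FROM … GROUP BY … ORDER BY …

Corrected query:
SELECT genre, AVG(rating) AS a FROM movies GROUP BY genre ORDER BY a

Result:
genre  | a   
-------+-----
Sci-Fi | 5.75
Action | 7.85
Comedy | 8.1 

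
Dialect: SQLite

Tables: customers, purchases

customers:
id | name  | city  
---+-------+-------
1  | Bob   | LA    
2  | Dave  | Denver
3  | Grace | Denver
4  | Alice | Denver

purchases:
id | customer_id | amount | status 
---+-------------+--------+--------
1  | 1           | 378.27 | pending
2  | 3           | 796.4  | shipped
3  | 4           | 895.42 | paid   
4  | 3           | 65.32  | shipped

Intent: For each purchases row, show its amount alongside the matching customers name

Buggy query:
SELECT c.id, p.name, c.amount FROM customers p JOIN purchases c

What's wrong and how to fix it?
Bug: Missing join condition: each purchases row is matched to all customers rows instead of just its own

Fix: Specify the join condition linking the foreign key to the parent id

Corrected query:
SELECT c.id, p.name, c.amount FROM customers p JOIN purchases c ON c.customer_id = p.id

Result:
id | name  | amount
---+-------+-------
1  | Bob   | 378.27
2  | Grace | 796.4 
3  | Alice | 895.42
4  | Grace | 65.32 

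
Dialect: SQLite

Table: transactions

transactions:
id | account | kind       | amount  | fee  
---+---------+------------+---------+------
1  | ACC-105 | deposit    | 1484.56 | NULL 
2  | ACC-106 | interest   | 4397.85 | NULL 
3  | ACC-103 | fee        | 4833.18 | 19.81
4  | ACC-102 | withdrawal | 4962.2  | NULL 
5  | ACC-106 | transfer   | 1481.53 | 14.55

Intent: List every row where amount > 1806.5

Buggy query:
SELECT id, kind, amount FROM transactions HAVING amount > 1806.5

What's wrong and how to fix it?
Bug: This is a non-aggregate query (no GROUP BY, no aggregates), so in SQLite the HAVING clause is invalid here; a row-level condition belongs in WHERE

Fix: Replace HAVING with WHERE since the condition applies to individual rows

Corrected query:
SELECT id, kind, amount FROM transactions WHERE amount > 1806.5

Result:
id | kind       | amount 
---+------------+--------
2  | interest   | 4397.85
3  | fee        | 4833.18
4  | withdrawal | 4962.2 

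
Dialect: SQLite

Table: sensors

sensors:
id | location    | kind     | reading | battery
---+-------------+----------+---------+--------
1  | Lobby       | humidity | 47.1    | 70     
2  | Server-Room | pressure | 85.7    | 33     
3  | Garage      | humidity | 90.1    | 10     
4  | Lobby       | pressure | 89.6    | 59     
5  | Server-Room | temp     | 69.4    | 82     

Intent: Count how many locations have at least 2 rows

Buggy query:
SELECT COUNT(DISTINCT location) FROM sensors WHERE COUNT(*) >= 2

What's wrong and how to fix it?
Bug: WHERE filters individual rows, not groups, so a group-level COUNT is invalid there

Fix: Use a subquery that GROUPs and filters with HAVING, then count its rows

Corrected query:
SELECT COUNT(*) FROM (SELECT location FROM sensors GROUP BY location HAVING COUNT(*) >= 2)

Result:
COUNT(*)
--------
2       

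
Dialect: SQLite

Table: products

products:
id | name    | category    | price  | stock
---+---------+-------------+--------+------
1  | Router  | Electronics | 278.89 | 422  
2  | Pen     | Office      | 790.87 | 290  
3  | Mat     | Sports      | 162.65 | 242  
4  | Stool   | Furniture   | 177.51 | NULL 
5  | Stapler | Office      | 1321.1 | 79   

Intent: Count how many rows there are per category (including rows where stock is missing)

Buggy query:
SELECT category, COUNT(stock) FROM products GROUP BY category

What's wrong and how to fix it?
Bug: COUNT(stock) skips NULLs, so groups with missing stock are undercounted

Fix: Replace COUNT(stock) with COUNT(*)

Corrected query:
SELECT category, COUNT(*) FROM products GROUP BY category

Result:
category    | COUNT(*)
------------+---------
Electronics | 1       
Furniture   | 1       
Office      | 2       
Sports      | 1       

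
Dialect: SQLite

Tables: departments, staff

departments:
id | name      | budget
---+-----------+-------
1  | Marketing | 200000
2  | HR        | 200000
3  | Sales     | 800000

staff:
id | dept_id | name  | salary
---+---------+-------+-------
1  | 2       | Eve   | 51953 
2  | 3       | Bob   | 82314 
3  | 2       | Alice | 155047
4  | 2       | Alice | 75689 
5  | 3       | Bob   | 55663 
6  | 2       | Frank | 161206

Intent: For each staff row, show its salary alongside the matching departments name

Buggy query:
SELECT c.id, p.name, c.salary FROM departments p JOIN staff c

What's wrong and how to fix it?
Bug: Missing join condition: each staff row is matched to all departments rows instead of just its own

Fix: Specify the join condition linking the foreign key to the parent id

Corrected query:
SELECT c.id, p.name, c.salary FROM departments p JOIN staff c ON c.dept_id = p.id

Result:
id | name  | salary
---+-------+-------
1  | HR    | 51953 
2  | Sales | 82314 
3  | HR    | 155047
4  | HR    | 75689 
5  | Sales | 55663 
6  | HR    | 161206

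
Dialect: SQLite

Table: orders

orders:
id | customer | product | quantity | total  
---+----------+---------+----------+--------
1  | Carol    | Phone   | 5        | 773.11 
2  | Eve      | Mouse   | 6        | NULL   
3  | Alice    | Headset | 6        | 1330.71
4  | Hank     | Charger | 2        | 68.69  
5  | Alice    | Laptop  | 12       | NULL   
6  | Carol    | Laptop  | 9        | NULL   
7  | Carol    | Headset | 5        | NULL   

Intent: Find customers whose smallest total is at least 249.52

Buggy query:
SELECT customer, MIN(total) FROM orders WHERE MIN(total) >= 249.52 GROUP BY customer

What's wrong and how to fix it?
Bug: Aggregates like MIN are computed per group after WHERE runs

Fix: Use HAVING for the per-group MIN condition

Corrected query:
SELECT customer, MIN(total) FROM orders GROUP BY customer HAVING MIN(total) >= 249.52

Result:
customer | MIN(total)
---------+-----------
Alice    | 1330.71   
Carol    | 773.11    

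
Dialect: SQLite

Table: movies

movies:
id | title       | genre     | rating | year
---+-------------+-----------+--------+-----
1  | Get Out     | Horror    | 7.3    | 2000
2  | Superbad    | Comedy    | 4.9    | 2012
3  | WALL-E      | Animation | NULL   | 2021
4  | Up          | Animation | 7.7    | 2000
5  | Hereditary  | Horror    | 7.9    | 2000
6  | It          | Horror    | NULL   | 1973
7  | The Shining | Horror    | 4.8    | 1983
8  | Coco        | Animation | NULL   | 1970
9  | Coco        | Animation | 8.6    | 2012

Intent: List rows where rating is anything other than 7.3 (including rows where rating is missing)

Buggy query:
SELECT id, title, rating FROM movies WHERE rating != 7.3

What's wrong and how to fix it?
Bug: 'rating != 7.3' is unknown when rating is NULL, so NULL rows are silently excluded

Fix: Add an explicit OR rating IS NULL to include the missing-value rows

Corrected query:
SELECT id, title, rating FROM movies WHERE rating != 7.3 OR rating IS NULL

Result:
id | title       | rating
---+-------------+-------
2  | Superbad    | 4.9   
3  | WALL-E      | NULL  
4  | Up          | 7.7   
5  | Hereditary  | 7.9   
6  | It          | NULL  
7  | The Shining | 4.8   
8  | Coco        | NULL  
9  | Coco        | 8.6   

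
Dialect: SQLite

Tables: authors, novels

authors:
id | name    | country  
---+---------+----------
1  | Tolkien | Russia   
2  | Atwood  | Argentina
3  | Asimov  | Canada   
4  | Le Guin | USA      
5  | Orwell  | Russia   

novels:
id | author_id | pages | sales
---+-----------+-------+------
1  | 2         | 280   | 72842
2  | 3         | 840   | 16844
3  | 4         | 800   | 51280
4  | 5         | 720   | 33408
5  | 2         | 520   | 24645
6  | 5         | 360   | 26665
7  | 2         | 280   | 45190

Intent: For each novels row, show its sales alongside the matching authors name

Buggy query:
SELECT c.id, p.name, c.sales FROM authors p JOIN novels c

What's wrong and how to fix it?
Bug: JOIN with no ON clause produces a cartesian product; every novels row pairs with every authors row

Fix: Add ON c.author_id = p.id to the JOIN

Corrected query:
SELECT c.id, p.name, c.sales FROM authors p JOIN novels c ON c.author_id = p.id

Result:
id | name    | sales
---+---------+------
1  | Atwood  | 72842
2  | Asimov  | 16844
3  | Le Guin | 51280
4  | Orwell  | 33408
5  | Atwood  | 24645
6  | Orwell  | 26665
7  | Atwood  | 45190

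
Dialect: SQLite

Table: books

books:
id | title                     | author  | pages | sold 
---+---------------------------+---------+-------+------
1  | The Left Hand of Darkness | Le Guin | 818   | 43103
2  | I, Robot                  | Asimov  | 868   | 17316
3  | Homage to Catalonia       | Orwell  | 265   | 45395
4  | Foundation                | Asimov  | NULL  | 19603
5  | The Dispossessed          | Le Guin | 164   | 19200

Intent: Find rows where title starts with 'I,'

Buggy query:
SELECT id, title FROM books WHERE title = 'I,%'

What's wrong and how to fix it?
Bug: Wildcards only work with LIKE; '=' treats '%' as a literal character

Fix: Use LIKE for wildcard pattern matching

Corrected query:
SELECT id, title FROM books WHERE title LIKE 'I,%'

Result:
id | title   
---+---------
2  | I, Robot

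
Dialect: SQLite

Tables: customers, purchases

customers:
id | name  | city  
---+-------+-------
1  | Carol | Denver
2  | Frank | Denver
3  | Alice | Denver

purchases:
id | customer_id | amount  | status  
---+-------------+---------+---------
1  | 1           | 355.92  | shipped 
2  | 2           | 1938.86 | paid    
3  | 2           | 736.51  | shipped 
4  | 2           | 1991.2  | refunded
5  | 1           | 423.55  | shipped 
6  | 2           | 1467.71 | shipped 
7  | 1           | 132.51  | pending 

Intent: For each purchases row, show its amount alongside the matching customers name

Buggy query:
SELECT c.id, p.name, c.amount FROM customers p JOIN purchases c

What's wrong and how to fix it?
Bug: Missing join condition: each purchases row is matched to all customers rows instead of just its own

Fix: Add ON c.customer_id = p.id to the JOIN

Corrected query:
SELECT c.id, p.name, c.amount FROM customers p JOIN purchases c ON c.customer_id = p.id

Result:
id | name  | amount 
---+-------+--------
1  | Carol | 355.92 
2  | Frank | 1938.86
3  | Frank | 736.51 
4  | Frank | 1991.2 
5  | Carol | 423.55 
6  | Frank | 1467.71
7  | Carol | 132.51 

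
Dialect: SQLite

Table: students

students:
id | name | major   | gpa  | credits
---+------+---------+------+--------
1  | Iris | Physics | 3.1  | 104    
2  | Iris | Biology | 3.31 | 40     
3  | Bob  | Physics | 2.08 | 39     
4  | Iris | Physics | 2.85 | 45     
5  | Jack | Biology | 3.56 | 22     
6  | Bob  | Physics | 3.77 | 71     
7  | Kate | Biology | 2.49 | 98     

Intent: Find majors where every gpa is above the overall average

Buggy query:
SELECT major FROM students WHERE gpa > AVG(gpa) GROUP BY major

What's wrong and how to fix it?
Bug: AVG() is an aggregate; it can't sit directly in WHERE

Fix: Use a subquery for AVG and a HAVING MIN(...) filter so the condition holds for every row in the group

Corrected query:
SELECT major FROM students GROUP BY major HAVING MIN(gpa) > (SELECT AVG(gpa) FROM students)

Result:
(no rows)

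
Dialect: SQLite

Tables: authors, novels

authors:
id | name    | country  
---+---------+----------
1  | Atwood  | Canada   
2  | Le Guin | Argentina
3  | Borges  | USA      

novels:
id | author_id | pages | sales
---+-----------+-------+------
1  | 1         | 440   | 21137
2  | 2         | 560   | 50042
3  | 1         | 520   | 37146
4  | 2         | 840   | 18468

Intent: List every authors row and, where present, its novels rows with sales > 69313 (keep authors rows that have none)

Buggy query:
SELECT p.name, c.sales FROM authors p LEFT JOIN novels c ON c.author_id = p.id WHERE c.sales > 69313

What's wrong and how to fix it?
Bug: Filtering c.sales in WHERE discards the NULL rows produced by LEFT JOIN, turning it into an inner join

Fix: Put 'c.sales > 69313' in the JOIN's ON clause instead of WHERE

Corrected query:
SELECT p.name, c.sales FROM authors p LEFT JOIN novels c ON c.author_id = p.id AND c.sales > 69313

Result:
name    | sales
--------+------
Atwood  | NULL 
Le Guin | NULL 
Borges  | NULL 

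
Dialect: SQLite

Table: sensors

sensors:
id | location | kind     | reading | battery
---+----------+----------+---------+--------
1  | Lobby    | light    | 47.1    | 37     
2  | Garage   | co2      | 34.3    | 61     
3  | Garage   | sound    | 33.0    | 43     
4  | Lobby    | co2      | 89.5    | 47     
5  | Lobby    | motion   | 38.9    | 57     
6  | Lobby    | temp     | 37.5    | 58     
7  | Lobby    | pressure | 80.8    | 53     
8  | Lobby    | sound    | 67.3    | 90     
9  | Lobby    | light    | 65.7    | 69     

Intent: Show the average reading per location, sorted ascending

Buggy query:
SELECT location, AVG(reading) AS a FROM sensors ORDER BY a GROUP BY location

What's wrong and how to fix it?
Bug: ORDER BY appears before GROUP BY; SQL clause order requires GROUP BY first

Fix: Reorder: SELECT … FROM … GROUP BY … ORDER BY …

Corrected query:
SELECT location, AVG(reading) AS a FROM sensors GROUP BY location ORDER BY a

Result:
location | a        
---------+----------
Garage   | 33.65    
Lobby    | 60.971429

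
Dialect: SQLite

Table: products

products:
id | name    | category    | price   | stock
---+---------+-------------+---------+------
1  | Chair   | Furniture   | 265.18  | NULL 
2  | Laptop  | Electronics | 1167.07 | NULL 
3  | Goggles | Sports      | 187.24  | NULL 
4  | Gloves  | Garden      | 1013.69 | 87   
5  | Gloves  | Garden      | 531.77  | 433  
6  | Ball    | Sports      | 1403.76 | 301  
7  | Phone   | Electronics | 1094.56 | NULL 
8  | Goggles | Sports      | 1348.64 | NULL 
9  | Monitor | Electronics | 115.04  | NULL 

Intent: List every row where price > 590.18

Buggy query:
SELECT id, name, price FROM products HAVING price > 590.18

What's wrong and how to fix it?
Bug: This is a non-aggregate query (no GROUP BY, no aggregates), so in SQLite the HAVING clause is invalid here; a row-level condition belongs in WHERE

Fix: Replace HAVING with WHERE since the condition applies to individual rows

Corrected query:
SELECT id, name, price FROM products WHERE price > 590.18

Result:
id | name    | price  
---+---------+--------
2  | Laptop  | 1167.07
4  | Gloves  | 1013.69
6  | Ball    | 1403.76
7  | Phone   | 1094.56
8  | Goggles | 1348.64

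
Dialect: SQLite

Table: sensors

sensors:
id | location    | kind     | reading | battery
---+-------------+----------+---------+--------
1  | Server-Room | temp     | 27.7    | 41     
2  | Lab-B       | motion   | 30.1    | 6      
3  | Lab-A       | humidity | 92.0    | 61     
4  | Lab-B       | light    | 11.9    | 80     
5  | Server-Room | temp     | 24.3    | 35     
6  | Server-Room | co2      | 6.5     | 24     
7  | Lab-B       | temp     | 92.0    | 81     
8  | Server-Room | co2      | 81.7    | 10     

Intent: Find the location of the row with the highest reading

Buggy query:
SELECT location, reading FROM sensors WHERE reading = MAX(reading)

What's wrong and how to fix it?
Bug: WHERE is evaluated per row; an aggregate over the whole table isn't defined there

Fix: Wrap MAX in a scalar subquery so WHERE compares against a single value

Corrected query:
SELECT location, reading FROM sensors WHERE reading = (SELECT MAX(reading) FROM sensors)

Result:
location | reading
---------+--------
Lab-A    | 92     
Lab-B    | 92     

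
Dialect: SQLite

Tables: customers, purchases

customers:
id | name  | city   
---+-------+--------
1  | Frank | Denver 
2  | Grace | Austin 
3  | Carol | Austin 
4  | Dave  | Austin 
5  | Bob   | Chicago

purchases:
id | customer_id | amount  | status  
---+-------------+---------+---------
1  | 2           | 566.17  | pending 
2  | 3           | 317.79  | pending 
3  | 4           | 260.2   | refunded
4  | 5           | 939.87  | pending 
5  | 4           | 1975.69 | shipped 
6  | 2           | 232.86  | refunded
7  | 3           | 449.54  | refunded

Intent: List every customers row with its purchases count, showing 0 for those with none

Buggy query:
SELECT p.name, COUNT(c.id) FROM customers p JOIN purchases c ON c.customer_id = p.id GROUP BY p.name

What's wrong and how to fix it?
Bug: An inner join excludes parents with zero children

Fix: Switch to LEFT JOIN to retain unmatched parent rows

Corrected query:
SELECT p.name, COUNT(c.id) FROM customers p LEFT JOIN purchases c ON c.customer_id = p.id GROUP BY p.name

Result:
name  | COUNT(c.id)
------+------------
Bob   | 1          
Carol | 2          
Dave  | 2          
Frank | 0          
Grace | 2          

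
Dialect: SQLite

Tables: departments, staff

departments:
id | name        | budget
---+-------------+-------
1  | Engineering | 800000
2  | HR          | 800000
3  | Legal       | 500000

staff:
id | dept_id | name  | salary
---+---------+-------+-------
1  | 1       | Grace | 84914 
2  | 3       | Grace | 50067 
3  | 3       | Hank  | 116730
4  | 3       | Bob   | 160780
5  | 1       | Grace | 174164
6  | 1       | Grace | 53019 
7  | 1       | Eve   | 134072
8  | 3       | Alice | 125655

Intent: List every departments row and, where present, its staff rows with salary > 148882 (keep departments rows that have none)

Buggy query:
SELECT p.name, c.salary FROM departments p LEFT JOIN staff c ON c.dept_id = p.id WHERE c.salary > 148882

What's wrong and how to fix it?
Bug: A WHERE condition on the right-hand table after LEFT JOIN drops unmatched parents

Fix: Move the right-table condition into the ON clause so unmatched parents are kept

Corrected query:
SELECT p.name, c.salary FROM departments p LEFT JOIN staff c ON c.dept_id = p.id AND c.salary > 148882

Result:
name        | salary
------------+-------
Engineering | 174164
HR          | NULL  
Legal       | 160780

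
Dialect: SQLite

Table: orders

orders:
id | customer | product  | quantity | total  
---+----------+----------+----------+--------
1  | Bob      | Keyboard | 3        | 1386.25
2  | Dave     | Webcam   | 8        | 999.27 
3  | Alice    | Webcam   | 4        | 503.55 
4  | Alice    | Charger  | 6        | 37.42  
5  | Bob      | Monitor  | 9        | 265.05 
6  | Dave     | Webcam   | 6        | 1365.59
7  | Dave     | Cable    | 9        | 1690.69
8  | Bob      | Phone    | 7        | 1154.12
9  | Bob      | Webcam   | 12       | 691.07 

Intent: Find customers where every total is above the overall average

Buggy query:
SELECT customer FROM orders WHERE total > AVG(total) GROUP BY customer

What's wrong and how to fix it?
Bug: WHERE evaluates per row before aggregation, so AVG() is unavailable

Fix: Use a subquery for AVG and a HAVING MIN(...) filter so the condition holds for every row in the group

Corrected query:
SELECT customer FROM orders GROUP BY customer HAVING MIN(total) > (SELECT AVG(total) FROM orders)

Result:
customer
--------
Dave    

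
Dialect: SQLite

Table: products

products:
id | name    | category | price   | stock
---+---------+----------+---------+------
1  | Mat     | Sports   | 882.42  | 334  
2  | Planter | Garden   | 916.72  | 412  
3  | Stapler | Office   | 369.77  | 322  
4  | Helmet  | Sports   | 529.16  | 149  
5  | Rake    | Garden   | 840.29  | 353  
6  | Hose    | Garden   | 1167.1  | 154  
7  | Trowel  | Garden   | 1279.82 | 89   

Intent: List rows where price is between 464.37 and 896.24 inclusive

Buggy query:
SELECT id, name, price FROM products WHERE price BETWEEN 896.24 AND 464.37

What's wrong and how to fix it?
Bug: BETWEEN expects the lower bound first; with 896.24 AND 464.37 the range is empty

Fix: Swap the bounds so the smaller value comes first

Corrected query:
SELECT id, name, price FROM products WHERE price BETWEEN 464.37 AND 896.24

Result:
id | name   | price 
---+--------+-------
1  | Mat    | 882.42
4  | Helmet | 529.16
5  | Rake   | 840.29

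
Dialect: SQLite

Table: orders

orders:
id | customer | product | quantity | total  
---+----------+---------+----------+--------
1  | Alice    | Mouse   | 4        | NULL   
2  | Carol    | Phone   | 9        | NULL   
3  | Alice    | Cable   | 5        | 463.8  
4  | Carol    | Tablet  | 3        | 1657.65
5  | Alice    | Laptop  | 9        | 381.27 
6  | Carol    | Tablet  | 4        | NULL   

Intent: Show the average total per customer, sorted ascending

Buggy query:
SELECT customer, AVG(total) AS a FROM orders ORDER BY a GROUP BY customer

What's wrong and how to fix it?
Bug: ORDER BY appears before GROUP BY; SQL clause order requires GROUP BY first

Fix: Reorder: SELECT … FROM … GROUP BY … ORDER BY …

Corrected query:
SELECT customer, AVG(total) AS a FROM orders GROUP BY customer ORDER BY a

Result:
customer | a      
---------+--------
Alice    | 422.535
Carol    | 1657.65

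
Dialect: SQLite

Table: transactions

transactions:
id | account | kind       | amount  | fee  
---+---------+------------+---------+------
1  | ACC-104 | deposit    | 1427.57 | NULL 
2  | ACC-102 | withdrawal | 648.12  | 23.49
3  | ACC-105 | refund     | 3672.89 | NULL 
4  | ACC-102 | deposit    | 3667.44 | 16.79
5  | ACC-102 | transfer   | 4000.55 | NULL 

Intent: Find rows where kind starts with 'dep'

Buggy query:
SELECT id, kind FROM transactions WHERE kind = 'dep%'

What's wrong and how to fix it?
Bug: '=' compares the literal string including the % character; pattern matching needs LIKE

Fix: Replace '=' with LIKE so 'dep%' is treated as a pattern

Corrected query:
SELECT id, kind FROM transactions WHERE kind LIKE 'dep%'

Result:
id | kind   
---+--------
1  | deposit
4  | deposit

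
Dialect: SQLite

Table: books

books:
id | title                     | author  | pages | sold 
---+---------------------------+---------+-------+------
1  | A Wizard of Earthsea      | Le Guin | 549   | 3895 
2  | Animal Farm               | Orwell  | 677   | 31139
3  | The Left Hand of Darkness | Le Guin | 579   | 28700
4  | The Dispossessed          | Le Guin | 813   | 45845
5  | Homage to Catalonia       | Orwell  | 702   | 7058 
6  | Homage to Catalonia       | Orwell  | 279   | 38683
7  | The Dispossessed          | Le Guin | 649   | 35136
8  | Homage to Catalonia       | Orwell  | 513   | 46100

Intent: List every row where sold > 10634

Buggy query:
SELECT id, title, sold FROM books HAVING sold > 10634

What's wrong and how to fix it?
Bug: This is a non-aggregate query (no GROUP BY, no aggregates), so in SQLite the HAVING clause is invalid here; a row-level condition belongs in WHERE

Fix: Replace HAVING with WHERE since the condition applies to individual rows

Corrected query:
SELECT id, title, sold FROM books WHERE sold > 10634

Result:
id | title                     | sold 
---+---------------------------+------
2  | Animal Farm               | 31139
3  | The Left Hand of Darkness | 28700
4  | The Dispossessed          | 45845
6  | Homage to Catalonia       | 38683
7  | The Dispossessed          | 35136
8  | Homage to Catalonia       | 46100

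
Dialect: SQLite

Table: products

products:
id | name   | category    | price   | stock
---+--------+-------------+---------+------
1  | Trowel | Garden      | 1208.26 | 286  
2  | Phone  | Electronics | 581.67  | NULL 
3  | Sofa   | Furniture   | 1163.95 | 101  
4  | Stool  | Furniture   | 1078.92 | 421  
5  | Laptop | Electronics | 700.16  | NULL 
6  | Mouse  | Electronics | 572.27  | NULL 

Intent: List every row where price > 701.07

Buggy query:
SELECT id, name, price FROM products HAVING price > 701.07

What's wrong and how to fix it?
Bug: This is a non-aggregate query (no GROUP BY, no aggregates), so in SQLite the HAVING clause is invalid here; a row-level condition belongs in WHERE

Fix: Use WHERE for row-level filtering

Corrected query:
SELECT id, name, price FROM products WHERE price > 701.07

Result:
id | name   | price  
---+--------+--------
1  | Trowel | 1208.26
3  | Sofa   | 1163.95
4  | Stool  | 1078.92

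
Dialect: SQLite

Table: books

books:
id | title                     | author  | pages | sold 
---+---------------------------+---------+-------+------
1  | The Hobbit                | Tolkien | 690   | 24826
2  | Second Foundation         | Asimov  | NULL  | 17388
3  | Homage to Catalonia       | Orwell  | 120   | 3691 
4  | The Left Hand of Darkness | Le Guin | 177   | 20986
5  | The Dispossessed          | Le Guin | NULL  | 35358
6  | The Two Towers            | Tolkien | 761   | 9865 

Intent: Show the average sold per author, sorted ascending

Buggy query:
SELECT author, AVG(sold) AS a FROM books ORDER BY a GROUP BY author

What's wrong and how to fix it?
Bug: GROUP BY must precede ORDER BY

Fix: Reorder: SELECT … FROM … GROUP BY … ORDER BY …

Corrected query:
SELECT author, AVG(sold) AS a FROM books GROUP BY author ORDER BY a

Result:
author  | a      
--------+--------
Orwell  | 3691   
Tolkien | 17345.5
Asimov  | 17388  
Le Guin | 28172  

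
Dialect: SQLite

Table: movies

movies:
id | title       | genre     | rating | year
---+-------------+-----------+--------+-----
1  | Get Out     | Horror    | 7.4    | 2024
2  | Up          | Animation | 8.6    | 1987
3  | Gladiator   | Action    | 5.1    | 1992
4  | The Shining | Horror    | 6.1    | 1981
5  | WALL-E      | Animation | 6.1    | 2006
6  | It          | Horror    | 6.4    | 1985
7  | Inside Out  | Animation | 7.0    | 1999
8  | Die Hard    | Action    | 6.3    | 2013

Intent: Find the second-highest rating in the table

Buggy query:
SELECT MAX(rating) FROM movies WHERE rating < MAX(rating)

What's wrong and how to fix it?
Bug: The inner MAX is an aggregate inside WHERE, which is not allowed

Fix: Put the inner MAX in a scalar subquery

Corrected query:
SELECT MAX(rating) FROM movies WHERE rating < (SELECT MAX(rating) FROM movies)

Result:
MAX(rating)
-----------
7.4        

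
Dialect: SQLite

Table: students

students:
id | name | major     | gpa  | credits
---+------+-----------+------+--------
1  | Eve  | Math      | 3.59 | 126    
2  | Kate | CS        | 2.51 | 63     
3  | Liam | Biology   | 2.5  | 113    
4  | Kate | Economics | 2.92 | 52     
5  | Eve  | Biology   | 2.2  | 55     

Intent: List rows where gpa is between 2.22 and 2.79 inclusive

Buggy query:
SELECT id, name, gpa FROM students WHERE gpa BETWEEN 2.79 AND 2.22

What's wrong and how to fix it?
Bug: The bounds are reversed; BETWEEN a AND b requires a <= b to match anything

Fix: Write BETWEEN 2.22 AND 2.79

Corrected query:
SELECT id, name, gpa FROM students WHERE gpa BETWEEN 2.22 AND 2.79

Result:
id | name | gpa 
---+------+-----
2  | Kate | 2.51
3  | Liam | 2.5 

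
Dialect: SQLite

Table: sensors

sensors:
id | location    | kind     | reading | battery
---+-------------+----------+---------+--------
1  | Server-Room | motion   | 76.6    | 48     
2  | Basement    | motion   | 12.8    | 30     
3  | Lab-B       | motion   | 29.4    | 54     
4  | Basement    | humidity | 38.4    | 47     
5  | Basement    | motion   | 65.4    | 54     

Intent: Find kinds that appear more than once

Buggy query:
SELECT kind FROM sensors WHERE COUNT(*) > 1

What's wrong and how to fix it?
Bug: WHERE can't reference COUNT(*); aggregates are computed after WHERE

Fix: GROUP BY kind, then filter groups with HAVING COUNT(*) > 1

Corrected query:
SELECT kind FROM sensors GROUP BY kind HAVING COUNT(*) > 1

Result:
kind  
------
motion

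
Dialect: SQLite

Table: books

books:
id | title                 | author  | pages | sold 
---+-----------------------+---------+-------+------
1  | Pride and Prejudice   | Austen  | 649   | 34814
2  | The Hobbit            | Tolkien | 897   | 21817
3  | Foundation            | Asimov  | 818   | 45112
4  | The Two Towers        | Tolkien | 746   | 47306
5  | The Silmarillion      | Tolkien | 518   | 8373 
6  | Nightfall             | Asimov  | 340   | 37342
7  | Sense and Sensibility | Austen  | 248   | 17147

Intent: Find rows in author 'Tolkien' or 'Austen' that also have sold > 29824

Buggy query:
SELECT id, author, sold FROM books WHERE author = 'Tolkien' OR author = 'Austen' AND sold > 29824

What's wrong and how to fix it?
Bug: AND binds tighter than OR, so this parses as author = 'Tolkien' OR (author = 'Austen' AND sold > 29824)

Fix: Group the OR with parentheses (or use IN), then AND the threshold

Corrected query:
SELECT id, author, sold FROM books WHERE (author = 'Tolkien' OR author = 'Austen') AND sold > 29824

Result:
id | author  | sold 
---+---------+------
1  | Austen  | 34814
4  | Tolkien | 47306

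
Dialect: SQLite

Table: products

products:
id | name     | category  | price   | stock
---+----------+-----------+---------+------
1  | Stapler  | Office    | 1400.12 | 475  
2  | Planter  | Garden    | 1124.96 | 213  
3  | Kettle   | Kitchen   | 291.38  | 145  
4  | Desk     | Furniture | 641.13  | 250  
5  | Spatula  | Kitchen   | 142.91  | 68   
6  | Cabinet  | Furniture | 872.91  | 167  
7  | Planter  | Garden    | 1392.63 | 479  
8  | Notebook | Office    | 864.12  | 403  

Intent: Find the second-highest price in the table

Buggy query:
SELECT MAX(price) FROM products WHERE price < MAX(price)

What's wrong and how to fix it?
Bug: The inner MAX is an aggregate inside WHERE, which is not allowed

Fix: Compute the overall MAX in a subquery, then take MAX of rows below it

Corrected query:
SELECT MAX(price) FROM products WHERE price < (SELECT MAX(price) FROM products)

Result:
MAX(price)
----------
1392.63   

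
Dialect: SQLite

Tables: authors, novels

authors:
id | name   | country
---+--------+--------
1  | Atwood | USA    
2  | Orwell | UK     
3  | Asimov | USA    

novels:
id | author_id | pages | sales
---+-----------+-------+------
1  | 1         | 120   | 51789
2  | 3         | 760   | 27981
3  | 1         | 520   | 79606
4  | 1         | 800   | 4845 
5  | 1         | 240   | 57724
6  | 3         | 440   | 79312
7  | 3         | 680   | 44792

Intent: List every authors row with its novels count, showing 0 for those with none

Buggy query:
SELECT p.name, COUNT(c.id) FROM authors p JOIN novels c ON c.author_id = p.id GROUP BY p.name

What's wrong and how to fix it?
Bug: An inner join excludes parents with zero children

Fix: Use LEFT JOIN so parents without children still appear (COUNT(c.id) gives 0)

Corrected query:
SELECT p.name, COUNT(c.id) FROM authors p LEFT JOIN novels c ON c.author_id = p.id GROUP BY p.name

Result:
name   | COUNT(c.id)
-------+------------
Asimov | 3          
Atwood | 4          
Orwell | 0          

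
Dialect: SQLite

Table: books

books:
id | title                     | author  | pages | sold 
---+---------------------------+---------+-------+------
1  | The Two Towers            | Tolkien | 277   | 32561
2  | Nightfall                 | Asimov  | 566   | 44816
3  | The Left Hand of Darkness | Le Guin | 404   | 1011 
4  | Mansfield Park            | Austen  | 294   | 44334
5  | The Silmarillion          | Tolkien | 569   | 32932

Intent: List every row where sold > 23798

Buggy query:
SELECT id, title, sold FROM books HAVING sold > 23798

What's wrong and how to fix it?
Bug: This is a non-aggregate query (no GROUP BY, no aggregates), so in SQLite the HAVING clause is invalid here; a row-level condition belongs in WHERE

Fix: Use WHERE for row-level filtering

Corrected query:
SELECT id, title, sold FROM books WHERE sold > 23798

Result:
id | title            | sold 
---+------------------+------
1  | The Two Towers   | 32561
2  | Nightfall        | 44816
4  | Mansfield Park   | 44334
5  | The Silmarillion | 32932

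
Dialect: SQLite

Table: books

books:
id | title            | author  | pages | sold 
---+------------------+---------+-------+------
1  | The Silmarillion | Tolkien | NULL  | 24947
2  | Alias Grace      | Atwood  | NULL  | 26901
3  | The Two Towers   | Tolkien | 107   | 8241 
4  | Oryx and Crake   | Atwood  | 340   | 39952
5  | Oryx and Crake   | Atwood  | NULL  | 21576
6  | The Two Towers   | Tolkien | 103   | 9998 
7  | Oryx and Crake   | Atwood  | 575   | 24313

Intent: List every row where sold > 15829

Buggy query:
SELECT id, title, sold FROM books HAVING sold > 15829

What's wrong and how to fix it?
Bug: This is a non-aggregate query (no GROUP BY, no aggregates), so in SQLite the HAVING clause is invalid here; a row-level condition belongs in WHERE

Fix: Use WHERE for row-level filtering

Corrected query:
SELECT id, title, sold FROM books WHERE sold > 15829

Result:
id | title            | sold 
---+------------------+------
1  | The Silmarillion | 24947
2  | Alias Grace      | 26901
4  | Oryx and Crake   | 39952
5  | Oryx and Crake   | 21576
7  | Oryx and Crake   | 24313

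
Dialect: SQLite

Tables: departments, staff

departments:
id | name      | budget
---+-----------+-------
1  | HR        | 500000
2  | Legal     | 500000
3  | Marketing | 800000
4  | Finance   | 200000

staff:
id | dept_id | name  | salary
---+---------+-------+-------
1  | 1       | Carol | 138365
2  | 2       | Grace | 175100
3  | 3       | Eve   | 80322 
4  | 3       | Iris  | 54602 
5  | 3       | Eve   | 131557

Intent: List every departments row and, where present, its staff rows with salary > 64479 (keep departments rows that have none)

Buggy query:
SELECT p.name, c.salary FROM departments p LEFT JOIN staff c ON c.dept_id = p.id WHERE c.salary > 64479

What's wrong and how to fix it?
Bug: Filtering c.salary in WHERE discards the NULL rows produced by LEFT JOIN, turning it into an inner join

Fix: Move the right-table condition into the ON clause so unmatched parents are kept

Corrected query:
SELECT p.name, c.salary FROM departments p LEFT JOIN staff c ON c.dept_id = p.id AND c.salary > 64479

Result:
name      | salary
----------+-------
HR        | 138365
Legal     | 175100
Marketing | 80322 
Marketing | 131557
Finance   | NULL  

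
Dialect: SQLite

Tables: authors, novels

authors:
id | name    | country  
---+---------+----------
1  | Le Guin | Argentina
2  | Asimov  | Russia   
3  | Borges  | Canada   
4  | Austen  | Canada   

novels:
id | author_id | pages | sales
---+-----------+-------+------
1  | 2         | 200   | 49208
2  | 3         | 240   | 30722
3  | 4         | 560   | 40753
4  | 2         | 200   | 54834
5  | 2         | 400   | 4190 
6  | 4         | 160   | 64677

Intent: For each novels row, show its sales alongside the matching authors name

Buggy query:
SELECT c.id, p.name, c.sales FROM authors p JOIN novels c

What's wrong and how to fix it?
Bug: JOIN with no ON clause produces a cartesian product; every novels row pairs with every authors row

Fix: Add ON c.author_id = p.id to the JOIN

Corrected query:
SELECT c.id, p.name, c.sales FROM authors p JOIN novels c ON c.author_id = p.id

Result:
id | name   | sales
---+--------+------
1  | Asimov | 49208
2  | Borges | 30722
3  | Austen | 40753
4  | Asimov | 54834
5  | Asimov | 4190 
6  | Austen | 64677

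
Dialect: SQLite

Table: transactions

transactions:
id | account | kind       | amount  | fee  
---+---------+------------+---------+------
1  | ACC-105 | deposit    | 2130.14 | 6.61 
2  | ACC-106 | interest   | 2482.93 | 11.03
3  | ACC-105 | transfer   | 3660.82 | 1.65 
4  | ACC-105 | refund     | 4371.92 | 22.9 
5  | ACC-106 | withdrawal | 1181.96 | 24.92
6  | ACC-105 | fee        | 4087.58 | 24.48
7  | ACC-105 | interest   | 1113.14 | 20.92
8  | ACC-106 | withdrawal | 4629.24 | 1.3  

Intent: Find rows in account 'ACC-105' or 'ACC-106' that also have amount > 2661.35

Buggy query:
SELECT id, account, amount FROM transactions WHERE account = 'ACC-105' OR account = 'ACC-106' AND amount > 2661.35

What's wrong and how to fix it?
Bug: AND binds tighter than OR, so this parses as account = 'ACC-105' OR (account = 'ACC-106' AND amount > 2661.35)

Fix: Group the OR with parentheses (or use IN), then AND the threshold

Corrected query:
SELECT id, account, amount FROM transactions WHERE (account = 'ACC-105' OR account = 'ACC-106') AND amount > 2661.35

Result:
id | account | amount 
---+---------+--------
3  | ACC-105 | 3660.82
4  | ACC-105 | 4371.92
6  | ACC-105 | 4087.58
8  | ACC-106 | 4629.24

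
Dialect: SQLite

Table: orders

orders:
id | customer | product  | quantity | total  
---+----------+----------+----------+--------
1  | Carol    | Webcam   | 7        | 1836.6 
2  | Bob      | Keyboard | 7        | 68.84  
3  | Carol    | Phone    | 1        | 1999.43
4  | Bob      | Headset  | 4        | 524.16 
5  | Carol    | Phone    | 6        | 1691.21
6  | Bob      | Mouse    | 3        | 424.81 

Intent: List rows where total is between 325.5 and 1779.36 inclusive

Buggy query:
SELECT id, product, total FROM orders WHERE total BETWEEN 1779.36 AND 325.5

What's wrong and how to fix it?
Bug: The bounds are reversed; BETWEEN a AND b requires a <= b to match anything

Fix: Swap the bounds so the smaller value comes first

Corrected query:
SELECT id, product, total FROM orders WHERE total BETWEEN 325.5 AND 1779.36

Result:
id | product | total  
---+---------+--------
4  | Headset | 524.16 
5  | Phone   | 1691.21
6  | Mouse   | 424.81 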